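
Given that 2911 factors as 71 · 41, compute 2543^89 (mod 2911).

Mod 71: 2543 ≡ 58; by Fermat, exponent reduces to 89 mod 70 = 19; 58^19 ≡ 2 (mod 71).
Mod 41: 2543 ≡ 1; by Fermat, exponent reduces to 89 mod 40 = 9; 1^9 ≡ 1 (mod 41).
Combine by CRT: x ≡ 2 (mod 71), x ≡ 1 (mod 41) ⇒ x ≡ 1067 (mod 2911).

1067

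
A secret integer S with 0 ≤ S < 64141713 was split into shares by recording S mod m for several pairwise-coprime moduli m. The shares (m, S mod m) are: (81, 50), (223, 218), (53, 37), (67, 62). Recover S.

Combine the congruences pairwise.
From S ≡ 50 (mod 81) write S = 50 + 81t. Substituting into S ≡ 218 (mod 223) gives 81t ≡ 168 (mod 223), and since 81⁻¹ ≡ 212 (mod 223), t ≡ 159. Hence S ≡ 50 + 81·159 = 12929 (mod 18063).
From S ≡ 12929 (mod 18063) write S = 12929 + 18063t. Substituting into S ≡ 37 (mod 53) gives 18063t ≡ 40 (mod 53), and since 43⁻¹ ≡ 37 (mod 53), t ≡ 49. Hence S ≡ 12929 + 18063·49 = 898016 (mod 957339).
From S ≡ 898016 (mod 957339) write S = 898016 + 957339t. Substituting into S ≡ 62 (mod 67) gives 957339t ≡ 47 (mod 67), and since 43⁻¹ ≡ 53 (mod 67), t ≡ 12. Hence S ≡ 898016 + 957339·12 = 12386084 (mod 64141713).

12386084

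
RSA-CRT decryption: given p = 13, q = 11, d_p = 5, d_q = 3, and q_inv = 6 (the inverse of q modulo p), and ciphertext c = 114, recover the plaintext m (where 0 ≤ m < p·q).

m₁ = c^(d_p) mod p: c ≡ 10 (mod 13), and 10^5 mod 13 = 4.
m₂ = c^(d_q) mod q: c ≡ 4 (mod 11), and 4^3 mod 11 = 9.
h = q_inv·(m₁ − m₂) mod p = 6·(4 − 9) mod 13 = 9.
m = m₂ + h·q = 9 + 9·11 = 108.

108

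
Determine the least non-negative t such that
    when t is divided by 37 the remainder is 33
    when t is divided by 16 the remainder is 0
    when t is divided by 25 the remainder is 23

From t ≡ 33 (mod 37) write t = 33 + 37s. Substituting into t ≡ 0 (mod 16) gives 37s ≡ 15 (mod 16), and since 5⁻¹ ≡ 13 (mod 16), s ≡ 3. Hence t ≡ 33 + 37·3 = 144 (mod 592).
From t ≡ 144 (mod 592) write t = 144 + 592s. Substituting into t ≡ 23 (mod 25) gives 592s ≡ 4 (mod 25), and since 17⁻¹ ≡ 3 (mod 25), s ≡ 12. Hence t ≡ 144 + 592·12 = 7248 (mod 14800).

7248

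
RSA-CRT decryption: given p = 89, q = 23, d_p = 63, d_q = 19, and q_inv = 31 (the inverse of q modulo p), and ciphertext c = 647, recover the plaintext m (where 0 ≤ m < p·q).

1386

m₁ = c^(d_p) mod p: c ≡ 24 (mod 89), and 24^63 mod 89 = 51.
m₂ = c^(d_q) mod q: c ≡ 3 (mod 23), and 3^19 mod 23 = 6.
h = q_inv·(m₁ − m₂) mod p = 31·(51 − 6) mod 89 = 60.
m = m₂ + h·q = 6 + 60·23 = 1386.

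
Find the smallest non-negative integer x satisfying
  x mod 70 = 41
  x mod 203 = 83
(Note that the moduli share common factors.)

Combine the congruences pairwise.
gcd(70, 203) = 7 and 7 | (83 − 41), so the pair is consistent; merging gives x ≡ 1301 (mod 2030), where 2030 = lcm(70, 203).
The solution is unique modulo lcm(70, 203) = 2030.

1301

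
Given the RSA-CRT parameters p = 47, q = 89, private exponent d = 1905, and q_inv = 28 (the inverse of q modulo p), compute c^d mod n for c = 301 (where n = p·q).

d_p = d mod (p−1) = 1905 mod 46 = 19; d_q = d mod (q−1) = 57.
m₁ = c^(d_p) mod p: c ≡ 19 (mod 47), and 19^19 mod 47 = 33.
m₂ = c^(d_q) mod q: c ≡ 34 (mod 89), and 34^57 mod 89 = 34.
h = q_inv·(m₁ − m₂) mod p = 28·(33 − 34) mod 47 = 19.
m = m₂ + h·q = 34 + 19·89 = 1725.

1725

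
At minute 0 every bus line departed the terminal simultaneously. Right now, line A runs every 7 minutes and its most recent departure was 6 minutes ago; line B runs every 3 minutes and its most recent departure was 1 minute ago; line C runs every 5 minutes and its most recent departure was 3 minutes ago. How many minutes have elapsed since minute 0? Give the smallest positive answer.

13

From t ≡ 6 (mod 7) write t = 6 + 7s. Substituting into t ≡ 1 (mod 3) gives 7s ≡ 1 (mod 3), and since 1⁻¹ ≡ 1 (mod 3), s ≡ 1. Hence t ≡ 6 + 7·1 = 13 (mod 21).
From t ≡ 13 (mod 21) write t = 13 + 21s. Substituting into t ≡ 3 (mod 5) gives 21s ≡ 0 (mod 5), and since 1⁻¹ ≡ 1 (mod 5), s ≡ 0. Hence t ≡ 13 + 21·0 = 13 (mod 105).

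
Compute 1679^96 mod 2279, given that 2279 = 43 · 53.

914

Mod 43: 1679 ≡ 2; by Fermat, exponent reduces to 96 mod 42 = 12; 2^12 ≡ 11 (mod 43).
Mod 53: 1679 ≡ 36; by Fermat, exponent reduces to 96 mod 52 = 44; 36^44 ≡ 13 (mod 53).
Combine by CRT: x ≡ 11 (mod 43), x ≡ 13 (mod 53) ⇒ x ≡ 914 (mod 2279).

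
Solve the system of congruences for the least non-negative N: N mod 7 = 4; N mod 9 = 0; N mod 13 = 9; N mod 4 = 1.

2349

Combine the congruences pairwise.
From N ≡ 4 (mod 7) write N = 4 + 7t. Substituting into N ≡ 0 (mod 9) gives 7t ≡ 5 (mod 9), and since 7⁻¹ ≡ 4 (mod 9), t ≡ 2. Hence N ≡ 4 + 7·2 = 18 (mod 63).
From N ≡ 18 (mod 63) write N = 18 + 63t. Substituting into N ≡ 9 (mod 13) gives 63t ≡ 4 (mod 13), and since 11⁻¹ ≡ 6 (mod 13), t ≡ 11. Hence N ≡ 18 + 63·11 = 711 (mod 819).
From N ≡ 711 (mod 819) write N = 711 + 819t. Substituting into N ≡ 1 (mod 4) gives 819t ≡ 2 (mod 4), and since 3⁻¹ ≡ 3 (mod 4), t ≡ 2. Hence N ≡ 711 + 819·2 = 2349 (mod 3276).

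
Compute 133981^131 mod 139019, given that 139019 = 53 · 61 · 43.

Mod 53: 133981 ≡ 50; by Fermat, exponent reduces to 131 mod 52 = 27; 50^27 ≡ 3 (mod 53).
Mod 61: 133981 ≡ 25; by Fermat, exponent reduces to 131 mod 60 = 11; 25^11 ≡ 16 (mod 61).
Mod 43: 133981 ≡ 36; by Fermat, exponent reduces to 131 mod 42 = 5; 36^5 ≡ 6 (mod 43).
Combine by CRT: x ≡ 3 (mod 53), x ≡ 16 (mod 61), x ≡ 6 (mod 43) ⇒ x ≡ 29418 (mod 139019).

29418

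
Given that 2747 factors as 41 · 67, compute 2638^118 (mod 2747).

Mod 41: 2638 ≡ 14; by Fermat, exponent reduces to 118 mod 40 = 38; 14^38 ≡ 9 (mod 41).
Mod 67: 2638 ≡ 25; by Fermat, exponent reduces to 118 mod 66 = 52; 25^52 ≡ 24 (mod 67).
Combine by CRT: x ≡ 9 (mod 41), x ≡ 24 (mod 67) ⇒ x ≡ 91 (mod 2747).

91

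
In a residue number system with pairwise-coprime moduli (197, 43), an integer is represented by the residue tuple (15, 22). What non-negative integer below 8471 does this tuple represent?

From x ≡ 15 (mod 197) write x = 15 + 197t. Substituting into x ≡ 22 (mod 43) gives 197t ≡ 7 (mod 43), and since 25⁻¹ ≡ 31 (mod 43), t ≡ 2. Hence x ≡ 15 + 197·2 = 409 (mod 8471).

409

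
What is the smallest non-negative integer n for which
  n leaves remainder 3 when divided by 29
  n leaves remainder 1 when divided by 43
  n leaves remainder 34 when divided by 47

The moduli are pairwise coprime; M = 29·43·47 = 58609.
M/29 = 2021; 2021 ≡ 20 (mod 29); 20·16 ≡ 1, so inverse 16.
M/43 = 1363; 1363 ≡ 30 (mod 43); 30·33 ≡ 1, so inverse 33.
M/47 = 1247; 1247 ≡ 25 (mod 47); 25·32 ≡ 1, so inverse 32.
n ≡ 3·2021·16 + 1·1363·33 + 34·1247·32 = 1498723.
1498723 mod 58609 = 33498.

33498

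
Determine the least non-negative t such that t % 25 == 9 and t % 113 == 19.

584

Combine the congruences pairwise.
From t ≡ 9 (mod 25) write t = 9 + 25s. Substituting into t ≡ 19 (mod 113) gives 25s ≡ 10 (mod 113), and since 25⁻¹ ≡ 104 (mod 113), s ≡ 23. Hence t ≡ 9 + 25·23 = 584 (mod 2825).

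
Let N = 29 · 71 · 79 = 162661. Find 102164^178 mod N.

Mod 29: 102164 ≡ 26; by Fermat, exponent reduces to 178 mod 28 = 10; 26^10 ≡ 5 (mod 29).
Mod 71: 102164 ≡ 66; by Fermat, exponent reduces to 178 mod 70 = 38; 66^38 ≡ 54 (mod 71).
Mod 79: 102164 ≡ 17; by Fermat, exponent reduces to 178 mod 78 = 22; 17^22 ≡ 22 (mod 79).
Combine by CRT: x ≡ 5 (mod 29), x ≡ 54 (mod 71), x ≡ 22 (mod 79) ⇒ x ≡ 129345 (mod 162661).

129345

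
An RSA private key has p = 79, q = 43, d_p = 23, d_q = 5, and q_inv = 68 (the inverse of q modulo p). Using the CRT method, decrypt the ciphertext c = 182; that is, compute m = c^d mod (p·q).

2347

m₁ = c^(d_p) mod p: c ≡ 24 (mod 79), and 24^23 mod 79 = 56.
m₂ = c^(d_q) mod q: c ≡ 10 (mod 43), and 10^5 mod 43 = 25.
h = q_inv·(m₁ − m₂) mod p = 68·(56 − 25) mod 79 = 54.
m = m₂ + h·q = 25 + 54·43 = 2347.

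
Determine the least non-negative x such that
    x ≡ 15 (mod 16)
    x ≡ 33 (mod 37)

From x ≡ 15 (mod 16) write x = 15 + 16t. Substituting into x ≡ 33 (mod 37) gives 16t ≡ 18 (mod 37), and since 16⁻¹ ≡ 7 (mod 37), t ≡ 15. Hence x ≡ 15 + 16·15 = 255 (mod 592).

255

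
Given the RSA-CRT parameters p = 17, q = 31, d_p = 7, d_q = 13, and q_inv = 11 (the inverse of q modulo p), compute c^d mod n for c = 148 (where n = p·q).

m₁ = c^(d_p) mod p: c ≡ 12 (mod 17), and 12^7 mod 17 = 7.
m₂ = c^(d_q) mod q: c ≡ 24 (mod 31), and 24^13 mod 31 = 12.
h = q_inv·(m₁ − m₂) mod p = 11·(7 − 12) mod 17 = 13.
m = m₂ + h·q = 12 + 13·31 = 415.

415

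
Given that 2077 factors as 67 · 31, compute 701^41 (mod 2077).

Mod 67: 701 ≡ 31; 31^41 ≡ 18 (mod 67).
Mod 31: 701 ≡ 19; by Fermat, exponent reduces to 41 mod 30 = 11; 19^11 ≡ 10 (mod 31).
Combine by CRT: x ≡ 18 (mod 67), x ≡ 10 (mod 31) ⇒ x ≡ 1157 (mod 2077).

1157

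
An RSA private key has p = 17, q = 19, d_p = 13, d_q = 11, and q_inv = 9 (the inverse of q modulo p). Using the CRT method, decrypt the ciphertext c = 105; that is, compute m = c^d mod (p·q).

318

m₁ = c^(d_p) mod p: c ≡ 3 (mod 17), and 3^13 mod 17 = 12.
m₂ = c^(d_q) mod q: c ≡ 10 (mod 19), and 10^11 mod 19 = 14.
h = q_inv·(m₁ − m₂) mod p = 9·(12 − 14) mod 17 = 16.
m = m₂ + h·q = 14 + 16·19 = 318.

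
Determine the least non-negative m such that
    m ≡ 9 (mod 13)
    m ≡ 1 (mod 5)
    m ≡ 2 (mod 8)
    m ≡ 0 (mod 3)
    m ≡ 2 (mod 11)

2466

From m ≡ 9 (mod 13) write m = 9 + 13t. Substituting into m ≡ 1 (mod 5) gives 13t ≡ 2 (mod 5), and since 3⁻¹ ≡ 2 (mod 5), t ≡ 4. Hence m ≡ 9 + 13·4 = 61 (mod 65).
From m ≡ 61 (mod 65) write m = 61 + 65t. Substituting into m ≡ 2 (mod 8) gives 65t ≡ 5 (mod 8), and since 1⁻¹ ≡ 1 (mod 8), t ≡ 5. Hence m ≡ 61 + 65·5 = 386 (mod 520).
From m ≡ 386 (mod 520) write m = 386 + 520t. Substituting into m ≡ 0 (mod 3) gives 520t ≡ 1 (mod 3), and since 1⁻¹ ≡ 1 (mod 3), t ≡ 1. Hence m ≡ 386 + 520·1 = 906 (mod 1560).
From m ≡ 906 (mod 1560) write m = 906 + 1560t. Substituting into m ≡ 2 (mod 11) gives 1560t ≡ 9 (mod 11), and since 9⁻¹ ≡ 5 (mod 11), t ≡ 1. Hence m ≡ 906 + 1560·1 = 2466 (mod 17160).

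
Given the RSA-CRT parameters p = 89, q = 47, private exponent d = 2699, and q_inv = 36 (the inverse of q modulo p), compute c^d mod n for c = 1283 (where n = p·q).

d_p = d mod (p−1) = 2699 mod 88 = 59; d_q = d mod (q−1) = 31.
m₁ = c^(d_p) mod p: c ≡ 37 (mod 89), and 37^59 mod 89 = 12.
m₂ = c^(d_q) mod q: c ≡ 14 (mod 47), and 14^31 mod 47 = 7.
h = q_inv·(m₁ − m₂) mod p = 36·(12 − 7) mod 89 = 2.
m = m₂ + h·q = 7 + 2·47 = 101.

101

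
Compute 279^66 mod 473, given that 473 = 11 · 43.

Mod 11: 279 ≡ 4; by Fermat, exponent reduces to 66 mod 10 = 6; 4^6 ≡ 4 (mod 11).
Mod 43: 279 ≡ 21; by Fermat, exponent reduces to 66 mod 42 = 24; 21^24 ≡ 16 (mod 43).
Combine by CRT: x ≡ 4 (mod 11), x ≡ 16 (mod 43) ⇒ x ≡ 59 (mod 473).

59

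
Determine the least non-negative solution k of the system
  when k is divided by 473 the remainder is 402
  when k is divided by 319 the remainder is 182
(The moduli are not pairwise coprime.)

5605

Combine the congruences pairwise.
gcd(473, 319) = 11 and 11 | (182 − 402), so the pair is consistent; merging gives k ≡ 5605 (mod 13717), where 13717 = lcm(473, 319).
The solution is unique modulo lcm(473, 319) = 13717.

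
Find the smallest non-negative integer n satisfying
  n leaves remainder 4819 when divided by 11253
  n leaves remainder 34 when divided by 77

72337

gcd(11253, 77) = 11 and 11 | (34 − 4819), so the pair is consistent; merging gives n ≡ 72337 (mod 78771), where 78771 = lcm(11253, 77).
The solution is unique modulo lcm(11253, 77) = 78771.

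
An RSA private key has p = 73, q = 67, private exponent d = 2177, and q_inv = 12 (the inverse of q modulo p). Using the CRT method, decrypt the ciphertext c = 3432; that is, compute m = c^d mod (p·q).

3359

d_p = d mod (p−1) = 2177 mod 72 = 17; d_q = d mod (q−1) = 65.
m₁ = c^(d_p) mod p: c ≡ 1 (mod 73), and 1^17 mod 73 = 1.
m₂ = c^(d_q) mod q: c ≡ 15 (mod 67), and 15^65 mod 67 = 9.
h = q_inv·(m₁ − m₂) mod p = 12·(1 − 9) mod 73 = 50.
m = m₂ + h·q = 9 + 50·67 = 3359.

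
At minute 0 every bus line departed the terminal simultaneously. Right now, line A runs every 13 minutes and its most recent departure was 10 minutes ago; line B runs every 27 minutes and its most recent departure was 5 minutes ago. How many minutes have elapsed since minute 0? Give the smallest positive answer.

From t ≡ 10 (mod 13) write t = 10 + 13s. Substituting into t ≡ 5 (mod 27) gives 13s ≡ 22 (mod 27), and since 13⁻¹ ≡ 25 (mod 27), s ≡ 10. Hence t ≡ 10 + 13·10 = 140 (mod 351).

140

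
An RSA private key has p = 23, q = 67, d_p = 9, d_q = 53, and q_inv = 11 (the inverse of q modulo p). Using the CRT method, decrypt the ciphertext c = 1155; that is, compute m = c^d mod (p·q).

103

m₁ = c^(d_p) mod p: c ≡ 5 (mod 23), and 5^9 mod 23 = 11.
m₂ = c^(d_q) mod q: c ≡ 16 (mod 67), and 16^53 mod 67 = 36.
h = q_inv·(m₁ − m₂) mod p = 11·(11 − 36) mod 23 = 1.
m = m₂ + h·q = 36 + 1·67 = 103.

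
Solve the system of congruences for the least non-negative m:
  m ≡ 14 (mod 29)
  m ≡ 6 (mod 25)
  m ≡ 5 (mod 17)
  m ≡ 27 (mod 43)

From m ≡ 14 (mod 29) write m = 14 + 29t. Substituting into m ≡ 6 (mod 25) gives 29t ≡ 17 (mod 25), and since 4⁻¹ ≡ 19 (mod 25), t ≡ 23. Hence m ≡ 14 + 29·23 = 681 (mod 725).
From m ≡ 681 (mod 725) write m = 681 + 725t. Substituting into m ≡ 5 (mod 17) gives 725t ≡ 4 (mod 17), and since 11⁻¹ ≡ 14 (mod 17), t ≡ 5. Hence m ≡ 681 + 725·5 = 4306 (mod 12325).
From m ≡ 4306 (mod 12325) write m = 4306 + 12325t. Substituting into m ≡ 27 (mod 43) gives 12325t ≡ 21 (mod 43), and since 27⁻¹ ≡ 8 (mod 43), t ≡ 39. Hence m ≡ 4306 + 12325·39 = 484981 (mod 529975).

484981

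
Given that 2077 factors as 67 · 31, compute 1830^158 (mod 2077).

559

Mod 67: 1830 ≡ 21; by Fermat, exponent reduces to 158 mod 66 = 26; 21^26 ≡ 23 (mod 67).
Mod 31: 1830 ≡ 1; by Fermat, exponent reduces to 158 mod 30 = 8; 1^8 ≡ 1 (mod 31).
Combine by CRT: x ≡ 23 (mod 67), x ≡ 1 (mod 31) ⇒ x ≡ 559 (mod 2077).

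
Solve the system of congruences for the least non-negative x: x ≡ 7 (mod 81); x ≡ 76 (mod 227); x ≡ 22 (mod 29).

The moduli are pairwise coprime; N = 81·227·29 = 533223.
N/81 = 6583; 6583 ≡ 22 (mod 81); 22·70 ≡ 1, so inverse 70.
N/227 = 2349; 2349 ≡ 79 (mod 227); 79·23 ≡ 1, so inverse 23.
N/29 = 18387; 18387 ≡ 1 (mod 29), inverse 1.
x ≡ 7·6583·70 + 76·2349·23 + 22·18387·1 = 7736236.
7736236 mod 533223 = 271114.

271114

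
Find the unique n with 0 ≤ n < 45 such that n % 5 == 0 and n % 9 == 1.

10

From n ≡ 0 (mod 5) write n = 0 + 5t. Substituting into n ≡ 1 (mod 9) gives 5t ≡ 1 (mod 9), and since 5⁻¹ ≡ 2 (mod 9), t ≡ 2. Hence n ≡ 0 + 5·2 = 10 (mod 45).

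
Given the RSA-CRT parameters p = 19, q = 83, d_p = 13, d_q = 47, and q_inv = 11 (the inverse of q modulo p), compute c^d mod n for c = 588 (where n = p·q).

702

m₁ = c^(d_p) mod p: c ≡ 18 (mod 19), and 18^13 mod 19 = 18.
m₂ = c^(d_q) mod q: c ≡ 7 (mod 83), and 7^47 mod 83 = 38.
h = q_inv·(m₁ − m₂) mod p = 11·(18 − 38) mod 19 = 8.
m = m₂ + h·q = 38 + 8·83 = 702.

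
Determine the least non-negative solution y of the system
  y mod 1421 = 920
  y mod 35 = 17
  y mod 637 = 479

89022

Combine the congruences pairwise.
gcd(1421, 35) = 7 and 7 | (17 − 920), so the pair is consistent; merging gives y ≡ 3762 (mod 7105), where 7105 = lcm(1421, 35).
gcd(7105, 637) = 49 and 49 | (479 − 3762), so the pair is consistent; merging gives y ≡ 89022 (mod 92365), where 92365 = lcm(7105, 637).
The solution is unique modulo lcm(1421, 35, 637) = 92365.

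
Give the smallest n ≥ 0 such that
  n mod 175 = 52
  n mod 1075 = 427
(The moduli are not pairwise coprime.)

6877

Combine the congruences pairwise.
gcd(175, 1075) = 25 and 25 | (427 − 52), so the pair is consistent; merging gives n ≡ 6877 (mod 7525), where 7525 = lcm(175, 1075).
The solution is unique modulo lcm(175, 1075) = 7525.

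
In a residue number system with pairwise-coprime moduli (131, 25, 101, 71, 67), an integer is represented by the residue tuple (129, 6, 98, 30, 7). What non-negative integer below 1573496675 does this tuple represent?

The moduli are pairwise coprime; N = 131·25·101·71·67 = 1573496675.
N/131 = 12011425; 12011425 ≡ 35 (mod 131); 35·15 ≡ 1, so inverse 15.
N/25 = 62939867; 62939867 ≡ 17 (mod 25); 17·3 ≡ 1, so inverse 3.
N/101 = 15579175; 15579175 ≡ 26 (mod 101); 26·35 ≡ 1, so inverse 35.
N/71 = 22161925; 22161925 ≡ 56 (mod 71); 56·52 ≡ 1, so inverse 52.
N/67 = 23485025; 23485025 ≡ 51 (mod 67); 51·46 ≡ 1, so inverse 46.
x ≡ 129·12011425·15 + 6·62939867·3 + 98·15579175·35 + 30·22161925·52 + 7·23485025·46 = 119946376281.
119946376281 mod 1573496675 = 360628981.

360628981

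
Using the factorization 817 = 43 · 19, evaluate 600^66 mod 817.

723

Mod 43: 600 ≡ 41; by Fermat, exponent reduces to 66 mod 42 = 24; 41^24 ≡ 35 (mod 43).
Mod 19: 600 ≡ 11; by Fermat, exponent reduces to 66 mod 18 = 12; 11^12 ≡ 1 (mod 19).
Combine by CRT: x ≡ 35 (mod 43), x ≡ 1 (mod 19) ⇒ x ≡ 723 (mod 817).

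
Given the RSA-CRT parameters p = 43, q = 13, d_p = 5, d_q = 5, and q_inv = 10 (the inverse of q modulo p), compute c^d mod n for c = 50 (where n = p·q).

553

m₁ = c^(d_p) mod p: c ≡ 7 (mod 43), and 7^5 mod 43 = 37.
m₂ = c^(d_q) mod q: c ≡ 11 (mod 13), and 11^5 mod 13 = 7.
h = q_inv·(m₁ − m₂) mod p = 10·(37 − 7) mod 43 = 42.
m = m₂ + h·q = 7 + 42·13 = 553.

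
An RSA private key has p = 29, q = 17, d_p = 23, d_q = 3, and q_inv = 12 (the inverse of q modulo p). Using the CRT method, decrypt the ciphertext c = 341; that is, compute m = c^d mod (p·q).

154

m₁ = c^(d_p) mod p: c ≡ 22 (mod 29), and 22^23 mod 29 = 9.
m₂ = c^(d_q) mod q: c ≡ 1 (mod 17), and 1^3 mod 17 = 1.
h = q_inv·(m₁ − m₂) mod p = 12·(9 − 1) mod 29 = 9.
m = m₂ + h·q = 1 + 9·17 = 154.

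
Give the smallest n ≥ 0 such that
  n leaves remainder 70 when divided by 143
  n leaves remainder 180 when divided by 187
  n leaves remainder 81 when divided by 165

20376

gcd(143, 187) = 11 and 11 | (180 − 70), so the pair is consistent; merging gives n ≡ 928 (mod 2431), where 2431 = lcm(143, 187).
gcd(2431, 165) = 11 and 11 | (81 − 928), so the pair is consistent; merging gives n ≡ 20376 (mod 36465), where 36465 = lcm(2431, 165).
The solution is unique modulo lcm(143, 187, 165) = 36465.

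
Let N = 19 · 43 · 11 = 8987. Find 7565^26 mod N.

3369

Mod 19: 7565 ≡ 3; by Fermat, exponent reduces to 26 mod 18 = 8; 3^8 ≡ 6 (mod 19).
Mod 43: 7565 ≡ 40; 40^26 ≡ 15 (mod 43).
Mod 11: 7565 ≡ 8; by Fermat, exponent reduces to 26 mod 10 = 6; 8^6 ≡ 3 (mod 11).
Combine by CRT: x ≡ 6 (mod 19), x ≡ 15 (mod 43), x ≡ 3 (mod 11) ⇒ x ≡ 3369 (mod 8987).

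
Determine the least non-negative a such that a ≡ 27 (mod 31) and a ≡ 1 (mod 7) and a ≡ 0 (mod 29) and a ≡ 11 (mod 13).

8149

The moduli are pairwise coprime; N = 31·7·29·13 = 81809.
N/31 = 2639; 2639 ≡ 4 (mod 31); 4·8 ≡ 1, so inverse 8.
N/7 = 11687; 11687 ≡ 4 (mod 7); 4·2 ≡ 1, so inverse 2.
N/29 = 2821; 2821 ≡ 8 (mod 29); 8·11 ≡ 1, so inverse 11.
N/13 = 6293; 6293 ≡ 1 (mod 13), inverse 1.
a ≡ 27·2639·8 + 1·11687·2 + 0·2821·11 + 11·6293·1 = 662621.
662621 mod 81809 = 8149.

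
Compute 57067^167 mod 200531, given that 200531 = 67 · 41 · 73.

Mod 67: 57067 ≡ 50; by Fermat, exponent reduces to 167 mod 66 = 35; 50^35 ≡ 46 (mod 67).
Mod 41: 57067 ≡ 36; by Fermat, exponent reduces to 167 mod 40 = 7; 36^7 ≡ 21 (mod 41).
Mod 73: 57067 ≡ 54; by Fermat, exponent reduces to 167 mod 72 = 23; 54^23 ≡ 12 (mod 73).
Combine by CRT: x ≡ 46 (mod 67), x ≡ 21 (mod 41), x ≡ 12 (mod 73) ⇒ x ≡ 158568 (mod 200531).

158568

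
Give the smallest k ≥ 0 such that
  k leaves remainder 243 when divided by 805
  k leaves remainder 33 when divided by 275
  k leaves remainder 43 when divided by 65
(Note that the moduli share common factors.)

gcd(805, 275) = 5 and 5 | (33 − 243), so the pair is consistent; merging gives k ≡ 30833 (mod 44275), where 44275 = lcm(805, 275).
gcd(44275, 65) = 5 and 5 | (43 − 30833), so the pair is consistent; merging gives k ≡ 119383 (mod 575575), where 575575 = lcm(44275, 65).
The solution is unique modulo lcm(805, 275, 65) = 575575.

119383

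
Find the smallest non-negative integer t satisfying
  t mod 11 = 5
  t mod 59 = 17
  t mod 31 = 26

The moduli are pairwise coprime; N = 11·59·31 = 20119.
N/11 = 1829; 1829 ≡ 3 (mod 11); 3·4 ≡ 1, so inverse 4.
N/59 = 341; 341 ≡ 46 (mod 59); 46·9 ≡ 1, so inverse 9.
N/31 = 649; 649 ≡ 29 (mod 31); 29·15 ≡ 1, so inverse 15.
t ≡ 5·1829·4 + 17·341·9 + 26·649·15 = 341863.
341863 mod 20119 = 19959.

19959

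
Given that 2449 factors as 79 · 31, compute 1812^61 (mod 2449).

448

Mod 79: 1812 ≡ 74; 74^61 ≡ 53 (mod 79).
Mod 31: 1812 ≡ 14; by Fermat, exponent reduces to 61 mod 30 = 1; 14^1 ≡ 14 (mod 31).
Combine by CRT: x ≡ 53 (mod 79), x ≡ 14 (mod 31) ⇒ x ≡ 448 (mod 2449).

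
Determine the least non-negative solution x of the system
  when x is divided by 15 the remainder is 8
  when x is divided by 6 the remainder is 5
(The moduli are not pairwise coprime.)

Combine the congruences pairwise.
gcd(15, 6) = 3 and 3 | (5 − 8), so the pair is consistent; merging gives x ≡ 23 (mod 30), where 30 = lcm(15, 6).
The solution is unique modulo lcm(15, 6) = 30.

23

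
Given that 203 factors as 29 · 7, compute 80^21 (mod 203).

202

Mod 29: 80 ≡ 22; 22^21 ≡ 28 (mod 29).
Mod 7: 80 ≡ 3; by Fermat, exponent reduces to 21 mod 6 = 3; 3^3 ≡ 6 (mod 7).
Combine by CRT: x ≡ 28 (mod 29), x ≡ 6 (mod 7) ⇒ x ≡ 202 (mod 203).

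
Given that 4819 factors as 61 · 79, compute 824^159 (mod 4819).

3754

Mod 61: 824 ≡ 31; by Fermat, exponent reduces to 159 mod 60 = 39; 31^39 ≡ 33 (mod 61).
Mod 79: 824 ≡ 34; by Fermat, exponent reduces to 159 mod 78 = 3; 34^3 ≡ 41 (mod 79).
Combine by CRT: x ≡ 33 (mod 61), x ≡ 41 (mod 79) ⇒ x ≡ 3754 (mod 4819).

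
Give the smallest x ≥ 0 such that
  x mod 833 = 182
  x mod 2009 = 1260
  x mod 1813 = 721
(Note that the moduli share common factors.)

497483

gcd(833, 2009) = 49 and 49 | (1260 − 182), so the pair is consistent; merging gives x ≡ 19341 (mod 34153), where 34153 = lcm(833, 2009).
gcd(34153, 1813) = 49 and 49 | (721 − 19341), so the pair is consistent; merging gives x ≡ 497483 (mod 1263661), where 1263661 = lcm(34153, 1813).
The solution is unique modulo lcm(833, 2009, 1813) = 1263661.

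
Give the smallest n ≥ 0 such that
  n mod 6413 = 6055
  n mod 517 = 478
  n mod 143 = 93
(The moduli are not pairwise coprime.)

326705

Combine the congruences pairwise.
gcd(6413, 517) = 11 and 11 | (478 − 6055), so the pair is consistent; merging gives n ≡ 25294 (mod 301411), where 301411 = lcm(6413, 517).
gcd(301411, 143) = 11 and 11 | (93 − 25294), so the pair is consistent; merging gives n ≡ 326705 (mod 3918343), where 3918343 = lcm(301411, 143).
The solution is unique modulo lcm(6413, 517, 143) = 3918343.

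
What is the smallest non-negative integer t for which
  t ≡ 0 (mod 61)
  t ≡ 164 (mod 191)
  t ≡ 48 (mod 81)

From t ≡ 0 (mod 61) write t = 0 + 61s. Substituting into t ≡ 164 (mod 191) gives 61s ≡ 164 (mod 191), and since 61⁻¹ ≡ 119 (mod 191), s ≡ 34. Hence t ≡ 0 + 61·34 = 2074 (mod 11651).
From t ≡ 2074 (mod 11651) write t = 2074 + 11651s. Substituting into t ≡ 48 (mod 81) gives 11651s ≡ 80 (mod 81), and since 68⁻¹ ≡ 56 (mod 81), s ≡ 25. Hence t ≡ 2074 + 11651·25 = 293349 (mod 943731).

293349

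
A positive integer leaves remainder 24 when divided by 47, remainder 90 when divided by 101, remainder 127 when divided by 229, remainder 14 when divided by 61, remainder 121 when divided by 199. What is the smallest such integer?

From m ≡ 24 (mod 47) write m = 24 + 47t. Substituting into m ≡ 90 (mod 101) gives 47t ≡ 66 (mod 101), and since 47⁻¹ ≡ 43 (mod 101), t ≡ 10. Hence m ≡ 24 + 47·10 = 494 (mod 4747).
From m ≡ 494 (mod 4747) write m = 494 + 4747t. Substituting into m ≡ 127 (mod 229) gives 4747t ≡ 91 (mod 229), and since 167⁻¹ ≡ 48 (mod 229), t ≡ 17. Hence m ≡ 494 + 4747·17 = 81193 (mod 1087063).
From m ≡ 81193 (mod 1087063) write m = 81193 + 1087063t. Substituting into m ≡ 14 (mod 61) gives 1087063t ≡ 12 (mod 61), and since 43⁻¹ ≡ 44 (mod 61), t ≡ 40. Hence m ≡ 81193 + 1087063·40 = 43563713 (mod 66310843).
From m ≡ 43563713 (mod 66310843) write m = 43563713 + 66310843t. Substituting into m ≡ 121 (mod 199) gives 66310843t ≡ 95 (mod 199), and since 63⁻¹ ≡ 139 (mod 199), t ≡ 71. Hence m ≡ 43563713 + 66310843·71 = 4751633566 (mod 13195857757).

4751633566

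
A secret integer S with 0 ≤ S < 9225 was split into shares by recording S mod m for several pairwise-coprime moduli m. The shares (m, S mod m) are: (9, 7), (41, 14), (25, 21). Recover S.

The moduli are pairwise coprime; N = 9·41·25 = 9225.
N/9 = 1025; 1025 ≡ 8 (mod 9); 8·8 ≡ 1, so inverse 8.
N/41 = 225; 225 ≡ 20 (mod 41); 20·39 ≡ 1, so inverse 39.
N/25 = 369; 369 ≡ 19 (mod 25); 19·4 ≡ 1, so inverse 4.
S ≡ 7·1025·8 + 14·225·39 + 21·369·4 = 211246.
211246 mod 9225 = 8296.

8296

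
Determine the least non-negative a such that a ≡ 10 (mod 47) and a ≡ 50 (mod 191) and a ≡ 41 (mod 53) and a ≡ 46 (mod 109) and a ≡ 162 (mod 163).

The moduli are pairwise coprime; N = 47·191·53·109·163 = 8453201027.
N/47 = 179855341; 179855341 ≡ 18 (mod 47); 18·34 ≡ 1, so inverse 34.
N/191 = 44257597; 44257597 ≡ 32 (mod 191); 32·6 ≡ 1, so inverse 6.
N/53 = 159494359; 159494359 ≡ 28 (mod 53); 28·36 ≡ 1, so inverse 36.
N/109 = 77552303; 77552303 ≡ 2 (mod 109); 2·55 ≡ 1, so inverse 55.
N/163 = 51860129; 51860129 ≡ 49 (mod 163); 49·10 ≡ 1, so inverse 10.
a ≡ 10·179855341·34 + 50·44257597·6 + 41·159494359·36 + 46·77552303·55 + 162·51860129·10 = 590062504494.
590062504494 mod 8453201027 = 6791633631.

6791633631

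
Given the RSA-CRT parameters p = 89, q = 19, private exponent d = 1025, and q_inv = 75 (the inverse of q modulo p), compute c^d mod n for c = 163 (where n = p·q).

1394

d_p = d mod (p−1) = 1025 mod 88 = 57; d_q = d mod (q−1) = 17.
m₁ = c^(d_p) mod p: c ≡ 74 (mod 89), and 74^57 mod 89 = 59.
m₂ = c^(d_q) mod q: c ≡ 11 (mod 19), and 11^17 mod 19 = 7.
h = q_inv·(m₁ − m₂) mod p = 75·(59 − 7) mod 89 = 73.
m = m₂ + h·q = 7 + 73·19 = 1394.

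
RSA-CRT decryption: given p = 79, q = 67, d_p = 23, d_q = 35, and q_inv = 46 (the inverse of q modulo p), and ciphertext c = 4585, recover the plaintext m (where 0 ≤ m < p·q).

m₁ = c^(d_p) mod p: c ≡ 3 (mod 79), and 3^23 mod 79 = 74.
m₂ = c^(d_q) mod q: c ≡ 29 (mod 67), and 29^35 mod 67 = 37.
h = q_inv·(m₁ − m₂) mod p = 46·(74 − 37) mod 79 = 43.
m = m₂ + h·q = 37 + 43·67 = 2918.

2918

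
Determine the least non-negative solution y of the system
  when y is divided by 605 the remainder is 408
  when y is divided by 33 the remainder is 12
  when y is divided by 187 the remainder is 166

2223

gcd(605, 33) = 11 and 11 | (12 − 408), so the pair is consistent; merging gives y ≡ 408 (mod 1815), where 1815 = lcm(605, 33).
gcd(1815, 187) = 11 and 11 | (166 − 408), so the pair is consistent; merging gives y ≡ 2223 (mod 30855), where 30855 = lcm(1815, 187).
The solution is unique modulo lcm(605, 33, 187) = 30855.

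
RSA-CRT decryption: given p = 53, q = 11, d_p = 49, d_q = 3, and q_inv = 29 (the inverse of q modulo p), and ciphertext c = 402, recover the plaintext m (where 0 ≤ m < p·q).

403

m₁ = c^(d_p) mod p: c ≡ 31 (mod 53), and 31^49 mod 53 = 32.
m₂ = c^(d_q) mod q: c ≡ 6 (mod 11), and 6^3 mod 11 = 7.
h = q_inv·(m₁ − m₂) mod p = 29·(32 − 7) mod 53 = 36.
m = m₂ + h·q = 7 + 36·11 = 403.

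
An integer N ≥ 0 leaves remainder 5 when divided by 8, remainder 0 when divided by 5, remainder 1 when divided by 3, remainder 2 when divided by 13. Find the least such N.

925

The moduli are pairwise coprime; M = 8·5·3·13 = 1560.
M/8 = 195; 195 ≡ 3 (mod 8); 3·3 ≡ 1, so inverse 3.
M/5 = 312; 312 ≡ 2 (mod 5); 2·3 ≡ 1, so inverse 3.
M/3 = 520; 520 ≡ 1 (mod 3), inverse 1.
M/13 = 120; 120 ≡ 3 (mod 13); 3·9 ≡ 1, so inverse 9.
N ≡ 5·195·3 + 0·312·3 + 1·520·1 + 2·120·9 = 5605.
5605 mod 1560 = 925.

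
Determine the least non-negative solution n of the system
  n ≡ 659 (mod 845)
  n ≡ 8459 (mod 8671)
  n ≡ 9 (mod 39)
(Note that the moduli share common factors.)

Combine the congruences pairwise.
gcd(845, 8671) = 13 and 13 | (8459 − 659), so the pair is consistent; merging gives n ≡ 398654 (mod 563615), where 563615 = lcm(845, 8671).
gcd(563615, 39) = 13 and 13 | (9 − 398654), so the pair is consistent; merging gives n ≡ 1525884 (mod 1690845), where 1690845 = lcm(563615, 39).
The solution is unique modulo lcm(845, 8671, 39) = 1690845.

1525884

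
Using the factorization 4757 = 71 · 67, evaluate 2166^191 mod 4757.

24

Mod 71: 2166 ≡ 36; by Fermat, exponent reduces to 191 mod 70 = 51; 36^51 ≡ 24 (mod 71).
Mod 67: 2166 ≡ 22; by Fermat, exponent reduces to 191 mod 66 = 59; 22^59 ≡ 24 (mod 67).
Combine by CRT: x ≡ 24 (mod 71), x ≡ 24 (mod 67) ⇒ x ≡ 24 (mod 4757).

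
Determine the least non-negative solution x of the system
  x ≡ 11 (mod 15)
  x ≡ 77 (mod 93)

356

gcd(15, 93) = 3 and 3 | (77 − 11), so the pair is consistent; merging gives x ≡ 356 (mod 465), where 465 = lcm(15, 93).
The solution is unique modulo lcm(15, 93) = 465.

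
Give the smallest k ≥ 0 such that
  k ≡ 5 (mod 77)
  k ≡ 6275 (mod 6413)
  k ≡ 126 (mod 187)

gcd(77, 6413) = 11 and 11 | (6275 − 5), so the pair is consistent; merging gives k ≡ 19101 (mod 44891), where 44891 = lcm(77, 6413).
gcd(44891, 187) = 11 and 11 | (126 − 19101), so the pair is consistent; merging gives k ≡ 423120 (mod 763147), where 763147 = lcm(44891, 187).
The solution is unique modulo lcm(77, 6413, 187) = 763147.

423120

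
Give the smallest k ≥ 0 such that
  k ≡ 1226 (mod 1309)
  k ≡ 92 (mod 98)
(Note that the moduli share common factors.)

6462

gcd(1309, 98) = 7 and 7 | (92 − 1226), so the pair is consistent; merging gives k ≡ 6462 (mod 18326), where 18326 = lcm(1309, 98).
The solution is unique modulo lcm(1309, 98) = 18326.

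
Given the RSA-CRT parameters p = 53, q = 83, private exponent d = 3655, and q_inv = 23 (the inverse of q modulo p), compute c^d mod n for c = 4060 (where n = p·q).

d_p = d mod (p−1) = 3655 mod 52 = 15; d_q = d mod (q−1) = 47.
m₁ = c^(d_p) mod p: c ≡ 32 (mod 53), and 32^15 mod 53 = 33.
m₂ = c^(d_q) mod q: c ≡ 76 (mod 83), and 76^47 mod 83 = 45.
h = q_inv·(m₁ − m₂) mod p = 23·(33 − 45) mod 53 = 42.
m = m₂ + h·q = 45 + 42·83 = 3531.

3531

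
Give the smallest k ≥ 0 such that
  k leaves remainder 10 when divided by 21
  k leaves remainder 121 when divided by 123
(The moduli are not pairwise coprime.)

gcd(21, 123) = 3 and 3 | (121 − 10), so the pair is consistent; merging gives k ≡ 367 (mod 861), where 861 = lcm(21, 123).
The solution is unique modulo lcm(21, 123) = 861.

367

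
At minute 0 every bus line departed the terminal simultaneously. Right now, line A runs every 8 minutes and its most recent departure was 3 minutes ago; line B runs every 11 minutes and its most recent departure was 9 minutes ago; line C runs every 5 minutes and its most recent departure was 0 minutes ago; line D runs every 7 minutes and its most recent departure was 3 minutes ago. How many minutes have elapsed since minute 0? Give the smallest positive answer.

The moduli are pairwise coprime; N = 8·11·5·7 = 3080.
N/8 = 385; 385 ≡ 1 (mod 8), inverse 1.
N/11 = 280; 280 ≡ 5 (mod 11); 5·9 ≡ 1, so inverse 9.
N/5 = 616; 616 ≡ 1 (mod 5), inverse 1.
N/7 = 440; 440 ≡ 6 (mod 7); 6·6 ≡ 1, so inverse 6.
t ≡ 3·385·1 + 9·280·9 + 0·616·1 + 3·440·6 = 31755.
31755 mod 3080 = 955.

955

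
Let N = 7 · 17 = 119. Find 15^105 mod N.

Mod 7: 15 ≡ 1; by Fermat, exponent reduces to 105 mod 6 = 3; 1^3 ≡ 1 (mod 7).
Mod 17: 15 ≡ 15; by Fermat, exponent reduces to 105 mod 16 = 9; 15^9 ≡ 15 (mod 17).
Combine by CRT: x ≡ 1 (mod 7), x ≡ 15 (mod 17) ⇒ x ≡ 15 (mod 119).

15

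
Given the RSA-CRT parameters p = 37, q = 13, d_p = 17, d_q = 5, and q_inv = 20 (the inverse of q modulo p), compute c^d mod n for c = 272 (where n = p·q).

350

m₁ = c^(d_p) mod p: c ≡ 13 (mod 37), and 13^17 mod 37 = 17.
m₂ = c^(d_q) mod q: c ≡ 12 (mod 13), and 12^5 mod 13 = 12.
h = q_inv·(m₁ − m₂) mod p = 20·(17 − 12) mod 37 = 26.
m = m₂ + h·q = 12 + 26·13 = 350.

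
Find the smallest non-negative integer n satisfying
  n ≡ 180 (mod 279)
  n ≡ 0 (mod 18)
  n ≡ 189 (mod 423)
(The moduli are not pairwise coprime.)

gcd(279, 18) = 9 and 9 | (0 − 180), so the pair is consistent; merging gives n ≡ 180 (mod 558), where 558 = lcm(279, 18).
gcd(558, 423) = 9 and 9 | (189 − 180), so the pair is consistent; merging gives n ≡ 12456 (mod 26226), where 26226 = lcm(558, 423).
The solution is unique modulo lcm(279, 18, 423) = 26226.

12456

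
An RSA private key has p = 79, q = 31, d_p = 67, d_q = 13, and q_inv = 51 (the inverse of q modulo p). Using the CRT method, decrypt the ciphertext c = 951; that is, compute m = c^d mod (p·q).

425

m₁ = c^(d_p) mod p: c ≡ 3 (mod 79), and 3^67 mod 79 = 30.
m₂ = c^(d_q) mod q: c ≡ 21 (mod 31), and 21^13 mod 31 = 22.
h = q_inv·(m₁ − m₂) mod p = 51·(30 − 22) mod 79 = 13.
m = m₂ + h·q = 22 + 13·31 = 425.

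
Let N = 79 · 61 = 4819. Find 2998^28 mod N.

Mod 79: 2998 ≡ 75; 75^28 ≡ 11 (mod 79).
Mod 61: 2998 ≡ 9; 9^28 ≡ 58 (mod 61).
Combine by CRT: x ≡ 11 (mod 79), x ≡ 58 (mod 61) ⇒ x ≡ 485 (mod 4819).

485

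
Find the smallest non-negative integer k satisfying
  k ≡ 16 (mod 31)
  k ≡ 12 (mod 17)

From k ≡ 16 (mod 31) write k = 16 + 31t. Substituting into k ≡ 12 (mod 17) gives 31t ≡ 13 (mod 17), and since 14⁻¹ ≡ 11 (mod 17), t ≡ 7. Hence k ≡ 16 + 31·7 = 233 (mod 527).

233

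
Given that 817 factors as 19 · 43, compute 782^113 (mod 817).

Mod 19: 782 ≡ 3; by Fermat, exponent reduces to 113 mod 18 = 5; 3^5 ≡ 15 (mod 19).
Mod 43: 782 ≡ 8; by Fermat, exponent reduces to 113 mod 42 = 29; 8^29 ≡ 8 (mod 43).
Combine by CRT: x ≡ 15 (mod 19), x ≡ 8 (mod 43) ⇒ x ≡ 395 (mod 817).

395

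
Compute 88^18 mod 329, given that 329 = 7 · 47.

197

Mod 7: 88 ≡ 4; since 6 | 18, by Fermat 4^18 ≡ 1 (mod 7).
Mod 47: 88 ≡ 41; 41^18 ≡ 9 (mod 47).
Combine by CRT: x ≡ 1 (mod 7), x ≡ 9 (mod 47) ⇒ x ≡ 197 (mod 329).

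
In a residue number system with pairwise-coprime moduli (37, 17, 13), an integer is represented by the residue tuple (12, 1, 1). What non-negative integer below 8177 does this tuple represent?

The moduli are pairwise coprime; N = 37·17·13 = 8177.
N/37 = 221; 221 ≡ 36 (mod 37); 36·36 ≡ 1, so inverse 36.
N/17 = 481; 481 ≡ 5 (mod 17); 5·7 ≡ 1, so inverse 7.
N/13 = 629; 629 ≡ 5 (mod 13); 5·8 ≡ 1, so inverse 8.
x ≡ 12·221·36 + 1·481·7 + 1·629·8 = 103871.
103871 mod 8177 = 5747.

5747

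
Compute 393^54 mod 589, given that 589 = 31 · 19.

Mod 31: 393 ≡ 21; by Fermat, exponent reduces to 54 mod 30 = 24; 21^24 ≡ 16 (mod 31).
Mod 19: 393 ≡ 13; since 18 | 54, by Fermat 13^54 ≡ 1 (mod 19).
Combine by CRT: x ≡ 16 (mod 31), x ≡ 1 (mod 19) ⇒ x ≡ 419 (mod 589).

419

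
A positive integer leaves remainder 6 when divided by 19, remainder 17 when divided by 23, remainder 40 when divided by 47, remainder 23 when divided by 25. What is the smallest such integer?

The moduli are pairwise coprime; N = 19·23·47·25 = 513475.
N/19 = 27025; 27025 ≡ 7 (mod 19); 7·11 ≡ 1, so inverse 11.
N/23 = 22325; 22325 ≡ 15 (mod 23); 15·20 ≡ 1, so inverse 20.
N/47 = 10925; 10925 ≡ 21 (mod 47); 21·9 ≡ 1, so inverse 9.
N/25 = 20539; 20539 ≡ 14 (mod 25); 14·9 ≡ 1, so inverse 9.
x ≡ 6·27025·11 + 17·22325·20 + 40·10925·9 + 23·20539·9 = 17558723.
17558723 mod 513475 = 100573.

100573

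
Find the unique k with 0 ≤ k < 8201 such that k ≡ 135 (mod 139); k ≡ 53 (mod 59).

3888

Combine the congruences pairwise.
From k ≡ 135 (mod 139) write k = 135 + 139t. Substituting into k ≡ 53 (mod 59) gives 139t ≡ 36 (mod 59), and since 21⁻¹ ≡ 45 (mod 59), t ≡ 27. Hence k ≡ 135 + 139·27 = 3888 (mod 8201).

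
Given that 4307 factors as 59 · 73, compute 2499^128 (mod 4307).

665

Mod 59: 2499 ≡ 21; by Fermat, exponent reduces to 128 mod 58 = 12; 21^12 ≡ 16 (mod 59).
Mod 73: 2499 ≡ 17; by Fermat, exponent reduces to 128 mod 72 = 56; 17^56 ≡ 8 (mod 73).
Combine by CRT: x ≡ 16 (mod 59), x ≡ 8 (mod 73) ⇒ x ≡ 665 (mod 4307).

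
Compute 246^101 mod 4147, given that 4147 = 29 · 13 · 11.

Mod 29: 246 ≡ 14; by Fermat, exponent reduces to 101 mod 28 = 17; 14^17 ≡ 11 (mod 29).
Mod 13: 246 ≡ 12; by Fermat, exponent reduces to 101 mod 12 = 5; 12^5 ≡ 12 (mod 13).
Mod 11: 246 ≡ 4; by Fermat, exponent reduces to 101 mod 10 = 1; 4^1 ≡ 4 (mod 11).
Combine by CRT: x ≡ 11 (mod 29), x ≡ 12 (mod 13), x ≡ 4 (mod 11) ⇒ x ≡ 2534 (mod 4147).

2534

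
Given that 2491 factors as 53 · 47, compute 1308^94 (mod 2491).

440

Mod 53: 1308 ≡ 36; by Fermat, exponent reduces to 94 mod 52 = 42; 36^42 ≡ 16 (mod 53).
Mod 47: 1308 ≡ 39; by Fermat, exponent reduces to 94 mod 46 = 2; 39^2 ≡ 17 (mod 47).
Combine by CRT: x ≡ 16 (mod 53), x ≡ 17 (mod 47) ⇒ x ≡ 440 (mod 2491).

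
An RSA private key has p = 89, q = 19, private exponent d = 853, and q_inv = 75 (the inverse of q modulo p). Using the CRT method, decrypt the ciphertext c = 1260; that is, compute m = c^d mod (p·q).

1643

d_p = d mod (p−1) = 853 mod 88 = 61; d_q = d mod (q−1) = 7.
m₁ = c^(d_p) mod p: c ≡ 14 (mod 89), and 14^61 mod 89 = 41.
m₂ = c^(d_q) mod q: c ≡ 6 (mod 19), and 6^7 mod 19 = 9.
h = q_inv·(m₁ − m₂) mod p = 75·(41 − 9) mod 89 = 86.
m = m₂ + h·q = 9 + 86·19 = 1643.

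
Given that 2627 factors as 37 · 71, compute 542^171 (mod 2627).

Mod 37: 542 ≡ 24; by Fermat, exponent reduces to 171 mod 36 = 27; 24^27 ≡ 6 (mod 37).
Mod 71: 542 ≡ 45; by Fermat, exponent reduces to 171 mod 70 = 31; 45^31 ≡ 32 (mod 71).
Combine by CRT: x ≡ 6 (mod 37), x ≡ 32 (mod 71) ⇒ x ≡ 1523 (mod 2627).

1523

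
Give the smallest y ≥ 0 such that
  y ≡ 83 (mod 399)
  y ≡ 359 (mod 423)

gcd(399, 423) = 3 and 3 | (359 − 83), so the pair is consistent; merging gives y ≡ 23624 (mod 56259), where 56259 = lcm(399, 423).
The solution is unique modulo lcm(399, 423) = 56259.

23624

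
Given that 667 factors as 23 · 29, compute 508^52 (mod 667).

509

Mod 23: 508 ≡ 2; by Fermat, exponent reduces to 52 mod 22 = 8; 2^8 ≡ 3 (mod 23).
Mod 29: 508 ≡ 15; by Fermat, exponent reduces to 52 mod 28 = 24; 15^24 ≡ 16 (mod 29).
Combine by CRT: x ≡ 3 (mod 23), x ≡ 16 (mod 29) ⇒ x ≡ 509 (mod 667).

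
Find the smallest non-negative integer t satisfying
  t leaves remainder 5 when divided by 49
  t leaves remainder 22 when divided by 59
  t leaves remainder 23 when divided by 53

The moduli are pairwise coprime; N = 49·59·53 = 153223.
N/49 = 3127; 3127 ≡ 40 (mod 49); 40·38 ≡ 1, so inverse 38.
N/59 = 2597; 2597 ≡ 1 (mod 59), inverse 1.
N/53 = 2891; 2891 ≡ 29 (mod 53); 29·11 ≡ 1, so inverse 11.
t ≡ 5·3127·38 + 22·2597·1 + 23·2891·11 = 1382687.
1382687 mod 153223 = 3680.

3680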